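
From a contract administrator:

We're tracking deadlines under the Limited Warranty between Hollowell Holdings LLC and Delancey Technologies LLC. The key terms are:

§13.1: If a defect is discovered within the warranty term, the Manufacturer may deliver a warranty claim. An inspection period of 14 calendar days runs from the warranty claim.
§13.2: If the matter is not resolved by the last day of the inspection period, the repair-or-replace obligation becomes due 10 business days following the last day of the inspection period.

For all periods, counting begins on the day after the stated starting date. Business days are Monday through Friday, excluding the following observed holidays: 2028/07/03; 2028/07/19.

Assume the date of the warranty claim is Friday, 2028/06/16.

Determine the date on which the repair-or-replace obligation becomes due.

Adding 14 calendar days to 2028/06/16 gives 2028/06/30, which is the last day of the inspection period.
From Friday, 2028/06/30, 10 business days (Jul 4, Jul 5, Jul 6, Jul 7, Jul 10, Jul 11, Jul 12, Jul 13, Jul 14, Jul 17, skipping weekends and the listed holiday on Jul 3) brings us to Monday, 2028/07/17, which is the date on which the repair-or-replace obligation becomes due.

2028/07/17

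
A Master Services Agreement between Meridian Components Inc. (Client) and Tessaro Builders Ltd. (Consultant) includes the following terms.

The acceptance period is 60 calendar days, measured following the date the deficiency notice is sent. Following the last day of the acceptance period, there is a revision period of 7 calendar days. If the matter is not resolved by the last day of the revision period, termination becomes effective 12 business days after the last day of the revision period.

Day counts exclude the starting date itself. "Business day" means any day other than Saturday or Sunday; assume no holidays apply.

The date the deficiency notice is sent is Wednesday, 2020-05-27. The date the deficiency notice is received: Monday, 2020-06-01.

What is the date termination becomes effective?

The last day of the acceptance period: 60 calendar days after 2020-05-27 is 2020-07-26.
Adding 7 calendar days to 2020-07-26 gives 2020-08-02, which is the last day of the revision period.
The date termination becomes effective: counting 12 business days from Sunday, 2020-08-02 (Aug 3, Aug 4, Aug 5, Aug 6, …, Aug 14, Aug 17, Aug 18, skipping weekends) reaches Tuesday, 2020-08-18.

2020-08-18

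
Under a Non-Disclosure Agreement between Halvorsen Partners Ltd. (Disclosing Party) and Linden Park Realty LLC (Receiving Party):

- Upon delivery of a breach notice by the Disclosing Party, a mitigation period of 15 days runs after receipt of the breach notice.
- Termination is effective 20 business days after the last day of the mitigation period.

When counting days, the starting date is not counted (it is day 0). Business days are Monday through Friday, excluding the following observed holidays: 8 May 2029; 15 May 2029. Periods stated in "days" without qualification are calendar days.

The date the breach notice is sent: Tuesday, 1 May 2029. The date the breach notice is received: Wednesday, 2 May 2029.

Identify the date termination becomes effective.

The last day of the mitigation period: 2 May 2029 + 15 days = 17 May 2029.
The date termination becomes effective: counting 20 business days from Thursday, 17 May 2029 (May 18, May 21, May 22, May 23, …, Jun 12, Jun 13, Jun 14, skipping weekends) reaches Thursday, 14 June 2029.

14 June 2029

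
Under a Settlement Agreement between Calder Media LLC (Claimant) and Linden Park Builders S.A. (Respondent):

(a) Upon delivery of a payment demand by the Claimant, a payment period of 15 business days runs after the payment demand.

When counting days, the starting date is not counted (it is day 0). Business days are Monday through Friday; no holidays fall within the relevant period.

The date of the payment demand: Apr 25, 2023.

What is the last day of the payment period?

May 16, 2023

From Tuesday, Apr 25, 2023, 15 business days (Apr 26, Apr 27, Apr 28, May 1, …, May 12, May 15, May 16, skipping weekends) brings us to Tuesday, May 16, 2023, which is the last day of the payment period.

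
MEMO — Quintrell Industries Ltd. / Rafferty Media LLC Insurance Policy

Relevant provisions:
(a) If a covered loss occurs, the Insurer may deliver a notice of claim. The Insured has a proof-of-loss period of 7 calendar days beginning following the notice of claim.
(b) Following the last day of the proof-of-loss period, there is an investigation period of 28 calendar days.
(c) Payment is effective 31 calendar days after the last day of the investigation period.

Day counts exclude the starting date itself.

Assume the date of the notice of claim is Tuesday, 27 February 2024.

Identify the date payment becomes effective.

Adding 7 calendar days to 27 February 2024 gives 5 March 2024, which is the last day of the proof-of-loss period.
The last day of the investigation period: 28 calendar days after 5 March 2024 is 2 April 2024.
Adding 31 calendar days to 2 April 2024 gives 3 May 2024, which is the date payment becomes effective.

3 May 2024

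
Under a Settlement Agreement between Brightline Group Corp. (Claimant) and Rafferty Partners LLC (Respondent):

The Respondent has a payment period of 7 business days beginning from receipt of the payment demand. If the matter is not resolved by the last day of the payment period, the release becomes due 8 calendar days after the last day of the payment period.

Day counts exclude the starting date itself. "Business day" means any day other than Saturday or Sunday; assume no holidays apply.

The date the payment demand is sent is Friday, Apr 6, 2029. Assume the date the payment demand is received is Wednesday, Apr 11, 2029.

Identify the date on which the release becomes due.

Apr 28, 2029

The last day of the payment period: counting 7 business days from Wednesday, Apr 11, 2029 (Apr 12, Apr 13, Apr 16, Apr 17, Apr 18, Apr 19, Apr 20, skipping weekends) reaches Friday, Apr 20, 2029.
The date on which the release becomes due: Apr 20, 2029 + 8 days = Apr 28, 2029.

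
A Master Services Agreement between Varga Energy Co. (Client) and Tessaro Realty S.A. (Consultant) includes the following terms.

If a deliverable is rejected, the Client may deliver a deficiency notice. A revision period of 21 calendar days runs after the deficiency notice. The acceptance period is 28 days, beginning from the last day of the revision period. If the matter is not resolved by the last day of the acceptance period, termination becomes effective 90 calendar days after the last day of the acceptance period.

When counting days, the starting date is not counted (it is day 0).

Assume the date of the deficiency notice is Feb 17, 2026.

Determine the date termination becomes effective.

Adding 21 calendar days to Feb 17, 2026 gives Mar 10, 2026, which is the last day of the revision period.
The last day of the acceptance period: Mar 10, 2026 + 28 days = Apr 7, 2026.
The date termination becomes effective: Apr 7, 2026 + 90 days = Jul 6, 2026.

Jul 6, 2026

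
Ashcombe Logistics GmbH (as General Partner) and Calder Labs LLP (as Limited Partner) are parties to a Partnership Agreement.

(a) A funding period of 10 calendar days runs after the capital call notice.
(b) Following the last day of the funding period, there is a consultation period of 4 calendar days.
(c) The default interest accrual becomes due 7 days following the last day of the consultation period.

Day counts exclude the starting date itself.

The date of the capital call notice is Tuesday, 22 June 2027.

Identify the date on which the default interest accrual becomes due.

Adding 10 calendar days to 22 June 2027 gives 2 July 2027, which is the last day of the funding period.
Adding 4 calendar days to 2 July 2027 gives 6 July 2027, which is the last day of the consultation period.
Adding 7 calendar days to 6 July 2027 gives 13 July 2027, which is the date on which the default interest accrual becomes due.

13 July 2027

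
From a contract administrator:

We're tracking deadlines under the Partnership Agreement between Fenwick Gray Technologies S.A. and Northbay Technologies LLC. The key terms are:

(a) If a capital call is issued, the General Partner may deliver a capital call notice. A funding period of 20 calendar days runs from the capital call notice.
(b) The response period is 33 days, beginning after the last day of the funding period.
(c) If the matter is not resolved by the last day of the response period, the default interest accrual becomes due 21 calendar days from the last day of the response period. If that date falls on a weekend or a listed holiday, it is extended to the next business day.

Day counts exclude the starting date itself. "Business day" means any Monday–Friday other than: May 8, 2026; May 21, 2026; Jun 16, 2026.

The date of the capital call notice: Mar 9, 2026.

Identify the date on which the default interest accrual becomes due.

May 22, 2026

The last day of the funding period: 20 calendar days after Mar 9, 2026 is Mar 29, 2026.
The last day of the response period: Mar 29, 2026 + 33 days = May 1, 2026.
Adding 21 calendar days to May 1, 2026 gives May 22, 2026, which is the date on which the default interest accrual becomes due. May 22, 2026 is a Friday and is not a listed holiday, so no roll-forward applies.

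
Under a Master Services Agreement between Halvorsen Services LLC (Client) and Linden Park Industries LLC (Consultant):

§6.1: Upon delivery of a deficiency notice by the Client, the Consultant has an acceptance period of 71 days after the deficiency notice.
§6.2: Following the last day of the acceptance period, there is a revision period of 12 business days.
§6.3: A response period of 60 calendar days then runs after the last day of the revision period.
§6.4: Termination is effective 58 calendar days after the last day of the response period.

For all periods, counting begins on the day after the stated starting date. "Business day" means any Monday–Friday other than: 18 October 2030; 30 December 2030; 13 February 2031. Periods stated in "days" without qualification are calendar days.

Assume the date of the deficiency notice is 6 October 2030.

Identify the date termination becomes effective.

30 April 2031

Adding 71 calendar days to 6 October 2030 gives 16 December 2030, which is the last day of the acceptance period.
The last day of the revision period: 12 business days after Monday, 16 December 2030, skipping weekends and the listed holiday on Dec 30 — Dec 17, Dec 18, Dec 19, Dec 20, …, Dec 31, Jan 1, Jan 2 — lands on Thursday, 2 January 2031.
Adding 60 calendar days to 2 January 2031 gives 3 March 2031, which is the last day of the response period.
The date termination becomes effective: 58 calendar days after 3 March 2031 is 30 April 2031.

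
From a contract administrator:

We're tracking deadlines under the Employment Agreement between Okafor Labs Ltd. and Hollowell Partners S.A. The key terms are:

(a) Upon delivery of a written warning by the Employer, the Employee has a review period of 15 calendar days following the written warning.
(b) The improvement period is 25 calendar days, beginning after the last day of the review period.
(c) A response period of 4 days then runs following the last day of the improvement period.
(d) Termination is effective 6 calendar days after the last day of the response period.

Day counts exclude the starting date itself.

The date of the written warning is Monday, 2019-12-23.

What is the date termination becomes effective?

2020-02-11

The last day of the review period: 2019-12-23 + 15 days = 2020-01-07.
The last day of the improvement period: 25 calendar days after 2020-01-07 is 2020-02-01.
The last day of the response period: 4 calendar days after 2020-02-01 is 2020-02-05.
The date termination becomes effective: 2020-02-05 + 6 days = 2020-02-11.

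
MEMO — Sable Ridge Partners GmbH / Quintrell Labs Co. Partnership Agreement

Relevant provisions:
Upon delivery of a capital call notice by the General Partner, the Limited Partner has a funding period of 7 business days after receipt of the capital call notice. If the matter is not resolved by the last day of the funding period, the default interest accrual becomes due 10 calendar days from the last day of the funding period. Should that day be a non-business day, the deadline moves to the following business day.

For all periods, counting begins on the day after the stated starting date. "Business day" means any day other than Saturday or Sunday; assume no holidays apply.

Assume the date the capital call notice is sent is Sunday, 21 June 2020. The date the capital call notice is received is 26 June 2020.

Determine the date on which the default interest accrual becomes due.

17 July 2020

The last day of the funding period: counting 7 business days from Friday, 26 June 2020 (Jun 29, Jun 30, Jul 1, Jul 2, Jul 3, Jul 6, Jul 7, skipping weekends) reaches Tuesday, 7 July 2020.
The date on which the default interest accrual becomes due: 10 calendar days after 7 July 2020 is 17 July 2020. 17 July 2020 is a Friday, so no roll-forward applies.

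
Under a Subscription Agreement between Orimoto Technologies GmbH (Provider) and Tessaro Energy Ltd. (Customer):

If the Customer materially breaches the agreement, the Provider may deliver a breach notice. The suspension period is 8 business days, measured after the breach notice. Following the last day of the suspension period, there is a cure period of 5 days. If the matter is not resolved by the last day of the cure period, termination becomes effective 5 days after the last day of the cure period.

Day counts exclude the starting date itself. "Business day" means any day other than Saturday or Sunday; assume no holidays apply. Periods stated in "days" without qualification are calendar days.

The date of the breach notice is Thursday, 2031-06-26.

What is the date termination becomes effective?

From Thursday, 2031-06-26, 8 business days (Jun 27, Jun 30, Jul 1, Jul 2, Jul 3, Jul 4, Jul 7, Jul 8, skipping weekends) brings us to Tuesday, 2031-07-08, which is the last day of the suspension period.
The last day of the cure period: 5 calendar days after 2031-07-08 is 2031-07-13.
The date termination becomes effective: 5 calendar days after 2031-07-13 is 2031-07-18.

2031-07-18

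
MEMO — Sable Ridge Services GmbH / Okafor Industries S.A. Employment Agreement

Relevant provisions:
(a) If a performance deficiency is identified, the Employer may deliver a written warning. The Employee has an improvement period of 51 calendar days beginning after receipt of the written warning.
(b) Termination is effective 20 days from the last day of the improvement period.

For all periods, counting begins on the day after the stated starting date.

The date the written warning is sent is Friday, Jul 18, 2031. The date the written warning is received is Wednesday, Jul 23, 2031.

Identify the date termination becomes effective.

The last day of the improvement period: Jul 23, 2031 + 51 days = Sep 12, 2031.
The date termination becomes effective: Sep 12, 2031 + 20 days = Oct 2, 2031.

Oct 2, 2031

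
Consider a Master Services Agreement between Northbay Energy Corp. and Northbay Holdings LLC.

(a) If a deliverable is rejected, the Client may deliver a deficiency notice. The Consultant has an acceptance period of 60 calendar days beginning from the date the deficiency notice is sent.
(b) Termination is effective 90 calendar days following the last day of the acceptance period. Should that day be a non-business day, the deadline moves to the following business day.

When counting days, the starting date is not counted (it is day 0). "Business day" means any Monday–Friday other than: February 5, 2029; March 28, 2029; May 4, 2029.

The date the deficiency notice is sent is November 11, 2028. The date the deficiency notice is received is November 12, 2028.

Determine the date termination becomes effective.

April 10, 2029

The last day of the acceptance period: 60 calendar days after November 11, 2028 is January 10, 2029.
The date termination becomes effective: January 10, 2029 + 90 days = April 10, 2029. April 10, 2029 is a Tuesday and is not a listed holiday, so no roll-forward applies.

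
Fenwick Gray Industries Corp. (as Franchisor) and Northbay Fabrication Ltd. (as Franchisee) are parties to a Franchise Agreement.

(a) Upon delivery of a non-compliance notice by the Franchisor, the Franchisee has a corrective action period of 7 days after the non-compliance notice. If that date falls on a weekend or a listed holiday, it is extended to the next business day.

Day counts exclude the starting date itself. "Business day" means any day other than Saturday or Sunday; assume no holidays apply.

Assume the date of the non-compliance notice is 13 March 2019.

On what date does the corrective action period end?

The last day of the corrective action period: 13 March 2019 + 7 days = 20 March 2019. 20 March 2019 is a Wednesday, so no roll-forward applies.

20 March 2019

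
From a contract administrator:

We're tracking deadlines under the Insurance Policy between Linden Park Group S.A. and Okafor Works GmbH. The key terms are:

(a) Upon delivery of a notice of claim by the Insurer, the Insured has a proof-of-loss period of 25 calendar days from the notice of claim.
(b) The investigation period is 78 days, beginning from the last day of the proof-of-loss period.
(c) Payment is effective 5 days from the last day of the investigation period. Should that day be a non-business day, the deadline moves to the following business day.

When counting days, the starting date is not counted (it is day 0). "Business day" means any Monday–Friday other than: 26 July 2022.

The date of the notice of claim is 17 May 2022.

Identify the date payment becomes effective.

Adding 25 calendar days to 17 May 2022 gives 11 June 2022, which is the last day of the proof-of-loss period.
The last day of the investigation period: 78 calendar days after 11 June 2022 is 28 August 2022.
Adding 5 calendar days to 28 August 2022 gives 2 September 2022, which is the date payment becomes effective. 2 September 2022 is a Friday and is not a listed holiday, so no roll-forward applies.

2 September 2022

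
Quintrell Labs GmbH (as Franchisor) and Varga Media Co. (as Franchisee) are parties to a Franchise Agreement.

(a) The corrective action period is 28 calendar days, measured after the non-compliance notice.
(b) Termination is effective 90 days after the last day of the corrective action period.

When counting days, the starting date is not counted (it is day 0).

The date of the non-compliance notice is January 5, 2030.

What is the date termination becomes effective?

May 3, 2030

The last day of the corrective action period: January 5, 2030 + 28 days = February 2, 2030.
The date termination becomes effective: February 2, 2030 + 90 days = May 3, 2030.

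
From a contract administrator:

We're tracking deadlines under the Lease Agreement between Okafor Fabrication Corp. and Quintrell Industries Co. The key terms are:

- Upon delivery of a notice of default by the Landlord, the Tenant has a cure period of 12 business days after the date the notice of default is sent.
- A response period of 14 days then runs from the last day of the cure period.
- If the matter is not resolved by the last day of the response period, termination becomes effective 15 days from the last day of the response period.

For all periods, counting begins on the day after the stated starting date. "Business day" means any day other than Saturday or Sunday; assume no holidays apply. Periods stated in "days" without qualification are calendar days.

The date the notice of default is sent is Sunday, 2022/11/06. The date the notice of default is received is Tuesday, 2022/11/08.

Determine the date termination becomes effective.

The last day of the cure period: counting 12 business days from Sunday, 2022/11/06 (Nov 7, Nov 8, Nov 9, Nov 10, …, Nov 18, Nov 21, Nov 22, skipping weekends) reaches Tuesday, 2022/11/22.
The last day of the response period: 2022/11/22 + 14 days = 2022/12/06.
The date termination becomes effective: 15 calendar days after 2022/12/06 is 2022/12/21.

2022/12/21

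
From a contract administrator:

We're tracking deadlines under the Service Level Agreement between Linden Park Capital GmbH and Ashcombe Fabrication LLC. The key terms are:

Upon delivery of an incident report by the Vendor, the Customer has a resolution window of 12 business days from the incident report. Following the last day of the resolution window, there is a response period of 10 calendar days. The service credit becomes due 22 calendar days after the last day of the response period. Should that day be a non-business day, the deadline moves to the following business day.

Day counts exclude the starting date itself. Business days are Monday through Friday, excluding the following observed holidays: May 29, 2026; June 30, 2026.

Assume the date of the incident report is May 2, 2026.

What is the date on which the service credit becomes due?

June 22, 2026

The last day of the resolution window: 12 business days after Saturday, May 2, 2026, skipping weekends — May 4, May 5, May 6, May 7, …, May 15, May 18, May 19 — lands on Tuesday, May 19, 2026.
The last day of the response period: 10 calendar days after May 19, 2026 is May 29, 2026.
The date on which the service credit becomes due: 22 calendar days after May 29, 2026 is June 20, 2026. That falls on a Saturday, so it rolls to the next business day, Monday, June 22, 2026.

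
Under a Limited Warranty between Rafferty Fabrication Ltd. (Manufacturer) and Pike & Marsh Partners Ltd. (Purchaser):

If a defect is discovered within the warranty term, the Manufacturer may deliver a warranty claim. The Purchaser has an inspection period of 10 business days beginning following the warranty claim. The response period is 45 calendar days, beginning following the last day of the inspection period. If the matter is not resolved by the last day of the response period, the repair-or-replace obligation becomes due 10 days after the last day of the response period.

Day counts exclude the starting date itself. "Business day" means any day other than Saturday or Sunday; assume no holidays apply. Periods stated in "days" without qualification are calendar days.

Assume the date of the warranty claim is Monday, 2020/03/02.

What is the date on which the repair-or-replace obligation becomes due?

2020/05/10

The last day of the inspection period: counting 10 business days from Monday, 2020/03/02 (Mar 3, Mar 4, Mar 5, Mar 6, Mar 9, Mar 10, Mar 11, Mar 12, Mar 13, Mar 16, skipping weekends) reaches Monday, 2020/03/16.
The last day of the response period: 2020/03/16 + 45 days = 2020/04/30.
The date on which the repair-or-replace obligation becomes due: 2020/04/30 + 10 days = 2020/05/10.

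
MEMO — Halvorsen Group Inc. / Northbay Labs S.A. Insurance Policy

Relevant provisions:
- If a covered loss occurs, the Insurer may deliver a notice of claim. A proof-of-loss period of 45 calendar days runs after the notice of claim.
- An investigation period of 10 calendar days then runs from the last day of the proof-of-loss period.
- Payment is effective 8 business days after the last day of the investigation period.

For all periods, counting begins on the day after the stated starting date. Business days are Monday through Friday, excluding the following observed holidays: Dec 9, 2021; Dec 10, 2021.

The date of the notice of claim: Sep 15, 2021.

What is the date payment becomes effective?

The last day of the proof-of-loss period: 45 calendar days after Sep 15, 2021 is Oct 30, 2021.
The last day of the investigation period: 10 calendar days after Oct 30, 2021 is Nov 9, 2021.
The date payment becomes effective: 8 business days after Tuesday, Nov 9, 2021, skipping weekends — Nov 10, Nov 11, Nov 12, Nov 15, Nov 16, Nov 17, Nov 18, Nov 19 — lands on Friday, Nov 19, 2021.

Nov 19, 2021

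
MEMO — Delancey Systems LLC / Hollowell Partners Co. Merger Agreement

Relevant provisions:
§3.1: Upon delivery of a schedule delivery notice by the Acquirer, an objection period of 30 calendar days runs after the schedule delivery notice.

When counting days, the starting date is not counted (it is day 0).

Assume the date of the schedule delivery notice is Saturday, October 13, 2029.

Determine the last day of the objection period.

November 12, 2029

Adding 30 calendar days to October 13, 2029 gives November 12, 2029, which is the last day of the objection period.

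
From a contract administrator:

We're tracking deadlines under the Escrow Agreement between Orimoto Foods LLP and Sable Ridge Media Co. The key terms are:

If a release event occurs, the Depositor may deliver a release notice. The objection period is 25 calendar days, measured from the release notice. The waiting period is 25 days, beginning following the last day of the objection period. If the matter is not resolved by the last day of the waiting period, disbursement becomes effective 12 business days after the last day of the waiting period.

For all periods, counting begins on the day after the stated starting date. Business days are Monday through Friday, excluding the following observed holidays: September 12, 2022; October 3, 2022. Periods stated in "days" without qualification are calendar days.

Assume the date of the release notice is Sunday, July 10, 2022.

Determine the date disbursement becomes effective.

The last day of the objection period: 25 calendar days after July 10, 2022 is August 4, 2022.
The last day of the waiting period: August 4, 2022 + 25 days = August 29, 2022.
The date disbursement becomes effective: 12 business days after Monday, August 29, 2022, skipping weekends and the listed holiday on Sep 12 — Aug 30, Aug 31, Sep 1, Sep 2, …, Sep 13, Sep 14, Sep 15 — lands on Thursday, September 15, 2022.

September 15, 2022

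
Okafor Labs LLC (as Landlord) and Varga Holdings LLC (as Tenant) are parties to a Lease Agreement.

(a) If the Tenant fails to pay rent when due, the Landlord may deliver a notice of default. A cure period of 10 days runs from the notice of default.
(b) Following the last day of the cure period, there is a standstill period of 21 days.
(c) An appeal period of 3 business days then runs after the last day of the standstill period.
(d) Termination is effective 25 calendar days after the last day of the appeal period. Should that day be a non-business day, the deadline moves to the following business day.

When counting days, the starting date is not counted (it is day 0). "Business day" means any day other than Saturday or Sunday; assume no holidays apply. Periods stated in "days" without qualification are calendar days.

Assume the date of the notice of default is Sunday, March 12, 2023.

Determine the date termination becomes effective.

May 12, 2023

The last day of the cure period: March 12, 2023 + 10 days = March 22, 2023.
The last day of the standstill period: March 22, 2023 + 21 days = April 12, 2023.
The last day of the appeal period: counting 3 business days from Wednesday, April 12, 2023 (Apr 13, Apr 14, Apr 17, skipping weekends) reaches Monday, April 17, 2023.
Adding 25 calendar days to April 17, 2023 gives May 12, 2023, which is the date termination becomes effective. May 12, 2023 is a Friday, so no roll-forward applies.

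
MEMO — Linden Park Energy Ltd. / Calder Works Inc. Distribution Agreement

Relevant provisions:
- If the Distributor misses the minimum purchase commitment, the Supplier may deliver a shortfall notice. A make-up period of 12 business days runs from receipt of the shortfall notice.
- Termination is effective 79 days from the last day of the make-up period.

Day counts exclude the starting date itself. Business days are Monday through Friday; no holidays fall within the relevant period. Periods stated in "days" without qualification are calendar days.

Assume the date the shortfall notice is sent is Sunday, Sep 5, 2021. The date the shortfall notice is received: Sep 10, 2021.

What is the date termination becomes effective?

The last day of the make-up period: counting 12 business days from Friday, Sep 10, 2021 (Sep 13, Sep 14, Sep 15, Sep 16, …, Sep 24, Sep 27, Sep 28, skipping weekends) reaches Tuesday, Sep 28, 2021.
Adding 79 calendar days to Sep 28, 2021 gives Dec 16, 2021, which is the date termination becomes effective.

Dec 16, 2021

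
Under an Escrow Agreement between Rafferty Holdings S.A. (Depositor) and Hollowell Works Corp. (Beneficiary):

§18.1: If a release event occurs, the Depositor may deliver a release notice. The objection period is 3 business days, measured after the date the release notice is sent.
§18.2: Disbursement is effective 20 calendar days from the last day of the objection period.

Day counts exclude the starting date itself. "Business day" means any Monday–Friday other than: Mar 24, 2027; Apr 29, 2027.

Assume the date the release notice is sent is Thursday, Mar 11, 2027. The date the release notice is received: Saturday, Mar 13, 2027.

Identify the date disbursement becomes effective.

The last day of the objection period: 3 business days after Thursday, Mar 11, 2027, skipping weekends — Mar 12, Mar 15, Mar 16 — lands on Tuesday, Mar 16, 2027.
The date disbursement becomes effective: 20 calendar days after Mar 16, 2027 is Apr 5, 2027.

Apr 5, 2027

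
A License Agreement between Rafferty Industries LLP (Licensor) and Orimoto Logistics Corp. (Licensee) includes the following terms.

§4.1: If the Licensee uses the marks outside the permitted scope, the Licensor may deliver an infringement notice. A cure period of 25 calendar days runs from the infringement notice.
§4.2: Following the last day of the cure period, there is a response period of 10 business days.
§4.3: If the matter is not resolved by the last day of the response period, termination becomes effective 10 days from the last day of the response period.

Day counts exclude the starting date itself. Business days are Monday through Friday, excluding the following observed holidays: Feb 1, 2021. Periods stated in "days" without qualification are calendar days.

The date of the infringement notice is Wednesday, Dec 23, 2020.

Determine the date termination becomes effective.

Feb 8, 2021

Adding 25 calendar days to Dec 23, 2020 gives Jan 17, 2021, which is the last day of the cure period.
From Sunday, Jan 17, 2021, 10 business days (Jan 18, Jan 19, Jan 20, Jan 21, Jan 22, Jan 25, Jan 26, Jan 27, Jan 28, Jan 29, skipping weekends) brings us to Friday, Jan 29, 2021, which is the last day of the response period.
Adding 10 calendar days to Jan 29, 2021 gives Feb 8, 2021, which is the date termination becomes effective.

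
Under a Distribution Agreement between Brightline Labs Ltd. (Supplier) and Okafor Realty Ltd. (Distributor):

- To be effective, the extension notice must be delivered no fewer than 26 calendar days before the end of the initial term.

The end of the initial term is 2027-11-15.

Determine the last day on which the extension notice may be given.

2027-10-20

Counting back 26 calendar days from 2027-11-15 gives 2027-10-20.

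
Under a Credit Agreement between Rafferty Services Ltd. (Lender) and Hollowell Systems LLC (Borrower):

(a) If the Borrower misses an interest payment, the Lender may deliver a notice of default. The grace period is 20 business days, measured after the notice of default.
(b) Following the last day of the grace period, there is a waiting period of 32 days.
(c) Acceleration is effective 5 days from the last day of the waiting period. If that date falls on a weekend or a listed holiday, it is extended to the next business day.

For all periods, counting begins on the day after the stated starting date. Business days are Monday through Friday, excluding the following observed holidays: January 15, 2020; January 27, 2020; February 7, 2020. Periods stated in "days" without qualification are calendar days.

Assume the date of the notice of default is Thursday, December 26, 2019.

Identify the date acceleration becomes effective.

March 2, 2020

From Thursday, December 26, 2019, 20 business days (Dec 27, Dec 30, Dec 31, Jan 1, …, Jan 22, Jan 23, Jan 24, skipping weekends and the listed holiday on Jan 15) brings us to Friday, January 24, 2020, which is the last day of the grace period.
The last day of the waiting period: January 24, 2020 + 32 days = February 25, 2020.
The date acceleration becomes effective: 5 calendar days after February 25, 2020 is March 1, 2020. That falls on a Sunday, so it rolls to the next business day, Monday, March 2, 2020.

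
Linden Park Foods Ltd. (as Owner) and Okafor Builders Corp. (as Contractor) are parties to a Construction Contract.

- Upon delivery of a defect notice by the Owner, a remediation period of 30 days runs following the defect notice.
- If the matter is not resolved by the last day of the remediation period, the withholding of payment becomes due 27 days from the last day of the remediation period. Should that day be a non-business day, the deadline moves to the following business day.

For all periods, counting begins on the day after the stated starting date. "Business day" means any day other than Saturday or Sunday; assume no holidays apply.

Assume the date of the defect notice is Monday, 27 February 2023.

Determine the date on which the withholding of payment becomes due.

25 April 2023

Adding 30 calendar days to 27 February 2023 gives 29 March 2023, which is the last day of the remediation period.
Adding 27 calendar days to 29 March 2023 gives 25 April 2023, which is the date on which the withholding of payment becomes due. 25 April 2023 is a Tuesday, so no roll-forward applies.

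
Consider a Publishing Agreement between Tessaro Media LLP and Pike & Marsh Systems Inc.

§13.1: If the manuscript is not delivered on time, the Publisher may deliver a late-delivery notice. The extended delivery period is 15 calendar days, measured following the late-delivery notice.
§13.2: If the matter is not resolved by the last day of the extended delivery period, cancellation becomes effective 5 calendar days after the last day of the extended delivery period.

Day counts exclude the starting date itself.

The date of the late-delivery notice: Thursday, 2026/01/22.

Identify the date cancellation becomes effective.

Adding 15 calendar days to 2026/01/22 gives 2026/02/06, which is the last day of the extended delivery period.
The date cancellation becomes effective: 2026/02/06 + 5 days = 2026/02/11.

2026/02/11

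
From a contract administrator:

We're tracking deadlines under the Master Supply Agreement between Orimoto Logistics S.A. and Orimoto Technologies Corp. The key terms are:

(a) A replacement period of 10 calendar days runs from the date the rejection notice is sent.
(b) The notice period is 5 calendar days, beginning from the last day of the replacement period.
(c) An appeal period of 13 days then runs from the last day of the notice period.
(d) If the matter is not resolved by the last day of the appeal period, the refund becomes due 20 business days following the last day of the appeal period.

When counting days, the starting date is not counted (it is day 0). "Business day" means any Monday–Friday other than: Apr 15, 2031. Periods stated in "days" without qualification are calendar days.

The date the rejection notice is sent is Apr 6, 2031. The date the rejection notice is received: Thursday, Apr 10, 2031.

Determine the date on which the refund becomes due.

Adding 10 calendar days to Apr 6, 2031 gives Apr 16, 2031, which is the last day of the replacement period.
Adding 5 calendar days to Apr 16, 2031 gives Apr 21, 2031, which is the last day of the notice period.
Adding 13 calendar days to Apr 21, 2031 gives May 4, 2031, which is the last day of the appeal period.
From Sunday, May 4, 2031, 20 business days (May 5, May 6, May 7, May 8, …, May 28, May 29, May 30, skipping weekends) brings us to Friday, May 30, 2031, which is the date on which the refund becomes due.

May 30, 2031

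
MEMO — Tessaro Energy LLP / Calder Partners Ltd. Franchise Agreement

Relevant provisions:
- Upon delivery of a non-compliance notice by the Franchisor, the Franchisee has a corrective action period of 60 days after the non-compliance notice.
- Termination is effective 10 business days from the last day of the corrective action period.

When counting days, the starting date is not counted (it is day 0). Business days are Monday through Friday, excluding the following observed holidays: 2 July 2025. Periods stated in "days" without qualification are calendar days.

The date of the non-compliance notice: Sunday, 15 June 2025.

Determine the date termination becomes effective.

28 August 2025

Adding 60 calendar days to 15 June 2025 gives 14 August 2025, which is the last day of the corrective action period.
The date termination becomes effective: 10 business days after Thursday, 14 August 2025, skipping weekends — Aug 15, Aug 18, Aug 19, Aug 20, Aug 21, Aug 22, Aug 25, Aug 26, Aug 27, Aug 28 — lands on Thursday, 28 August 2025.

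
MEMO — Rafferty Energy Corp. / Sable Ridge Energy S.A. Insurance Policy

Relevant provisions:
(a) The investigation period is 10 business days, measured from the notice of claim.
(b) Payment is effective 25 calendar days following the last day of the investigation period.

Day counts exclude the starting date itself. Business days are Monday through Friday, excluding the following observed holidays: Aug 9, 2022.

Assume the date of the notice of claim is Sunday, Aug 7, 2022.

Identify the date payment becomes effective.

Sep 16, 2022

The last day of the investigation period: counting 10 business days from Sunday, Aug 7, 2022 (Aug 8, Aug 10, Aug 11, Aug 12, Aug 15, Aug 16, Aug 17, Aug 18, Aug 19, Aug 22, skipping weekends and the listed holiday on Aug 9) reaches Monday, Aug 22, 2022.
The date payment becomes effective: 25 calendar days after Aug 22, 2022 is Sep 16, 2022.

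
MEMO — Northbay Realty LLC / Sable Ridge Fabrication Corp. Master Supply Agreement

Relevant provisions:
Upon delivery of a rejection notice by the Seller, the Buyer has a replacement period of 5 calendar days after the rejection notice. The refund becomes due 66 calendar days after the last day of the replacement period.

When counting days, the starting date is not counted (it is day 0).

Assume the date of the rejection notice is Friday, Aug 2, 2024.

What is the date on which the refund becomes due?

The last day of the replacement period: Aug 2, 2024 + 5 days = Aug 7, 2024.
Adding 66 calendar days to Aug 7, 2024 gives Oct 12, 2024, which is the date on which the refund becomes due.

Oct 12, 2024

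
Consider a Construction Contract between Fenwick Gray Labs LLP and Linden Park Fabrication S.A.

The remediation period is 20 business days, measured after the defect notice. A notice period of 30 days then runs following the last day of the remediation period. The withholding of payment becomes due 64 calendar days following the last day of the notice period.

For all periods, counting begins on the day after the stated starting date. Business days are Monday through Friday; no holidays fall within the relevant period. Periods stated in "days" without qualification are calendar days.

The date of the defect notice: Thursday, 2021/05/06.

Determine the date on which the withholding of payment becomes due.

The last day of the remediation period: 20 business days after Thursday, 2021/05/06, skipping weekends — May 7, May 10, May 11, May 12, …, Jun 1, Jun 2, Jun 3 — lands on Thursday, 2021/06/03.
The last day of the notice period: 30 calendar days after 2021/06/03 is 2021/07/03.
The date on which the withholding of payment becomes due: 2021/07/03 + 64 days = 2021/09/05.

2021/09/05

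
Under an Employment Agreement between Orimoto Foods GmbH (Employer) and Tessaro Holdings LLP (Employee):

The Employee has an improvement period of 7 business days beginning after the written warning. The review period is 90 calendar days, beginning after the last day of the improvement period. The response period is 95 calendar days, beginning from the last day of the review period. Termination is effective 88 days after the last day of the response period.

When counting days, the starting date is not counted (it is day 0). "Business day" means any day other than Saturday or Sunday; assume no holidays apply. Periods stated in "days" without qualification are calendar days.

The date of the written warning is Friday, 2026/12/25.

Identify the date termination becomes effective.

The last day of the improvement period: 7 business days after Friday, 2026/12/25, skipping weekends — Dec 28, Dec 29, Dec 30, Dec 31, Jan 1, Jan 4, Jan 5 — lands on Tuesday, 2027/01/05.
Adding 90 calendar days to 2027/01/05 gives 2027/04/05, which is the last day of the review period.
The last day of the response period: 2027/04/05 + 95 days = 2027/07/09.
Adding 88 calendar days to 2027/07/09 gives 2027/10/05, which is the date termination becomes effective.

2027/10/05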